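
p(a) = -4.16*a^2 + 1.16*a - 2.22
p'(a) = 1.16 - 8.32*a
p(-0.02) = -2.24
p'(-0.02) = 1.33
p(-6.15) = -166.70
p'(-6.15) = 52.33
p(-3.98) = -72.73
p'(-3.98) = 34.27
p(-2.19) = -24.71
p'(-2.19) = 19.38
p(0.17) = -2.14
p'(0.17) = -0.25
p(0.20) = -2.15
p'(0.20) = -0.50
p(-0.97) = -7.26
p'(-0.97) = 9.23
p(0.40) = -2.42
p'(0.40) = -2.17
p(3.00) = -36.18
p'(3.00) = -23.80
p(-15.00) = -955.62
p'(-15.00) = 125.96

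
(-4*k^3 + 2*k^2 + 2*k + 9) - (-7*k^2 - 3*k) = -4*k^3 + 9*k^2 + 5*k + 9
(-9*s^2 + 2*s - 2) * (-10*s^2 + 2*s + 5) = 90*s^4 - 38*s^3 - 21*s^2 + 6*s - 10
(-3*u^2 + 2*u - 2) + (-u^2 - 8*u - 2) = -4*u^2 - 6*u - 4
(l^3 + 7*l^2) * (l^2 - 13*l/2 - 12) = l^5 + l^4/2 - 115*l^3/2 - 84*l^2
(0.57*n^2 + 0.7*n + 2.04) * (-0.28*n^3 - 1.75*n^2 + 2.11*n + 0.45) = -0.1596*n^5 - 1.1935*n^4 - 0.5935*n^3 - 1.8365*n^2 + 4.6194*n + 0.918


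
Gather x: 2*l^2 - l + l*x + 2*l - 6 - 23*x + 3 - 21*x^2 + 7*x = 2*l^2 + l - 21*x^2 + x*(l - 16) - 3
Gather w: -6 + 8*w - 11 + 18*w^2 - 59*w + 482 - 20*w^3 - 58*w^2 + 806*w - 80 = -20*w^3 - 40*w^2 + 755*w + 385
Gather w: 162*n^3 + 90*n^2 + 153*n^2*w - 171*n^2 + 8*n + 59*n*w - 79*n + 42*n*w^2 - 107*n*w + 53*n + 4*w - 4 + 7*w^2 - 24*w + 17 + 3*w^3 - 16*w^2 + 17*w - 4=162*n^3 - 81*n^2 - 18*n + 3*w^3 + w^2*(42*n - 9) + w*(153*n^2 - 48*n - 3) + 9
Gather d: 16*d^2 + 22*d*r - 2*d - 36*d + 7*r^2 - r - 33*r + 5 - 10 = 16*d^2 + d*(22*r - 38) + 7*r^2 - 34*r - 5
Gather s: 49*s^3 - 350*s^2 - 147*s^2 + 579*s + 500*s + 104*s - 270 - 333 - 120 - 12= 49*s^3 - 497*s^2 + 1183*s - 735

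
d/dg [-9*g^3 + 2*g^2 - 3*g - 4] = -27*g^2 + 4*g - 3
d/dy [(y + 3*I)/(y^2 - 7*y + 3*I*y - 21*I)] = -1/(y^2 - 14*y + 49)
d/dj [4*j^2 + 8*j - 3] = 8*j + 8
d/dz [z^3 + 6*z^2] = 3*z*(z + 4)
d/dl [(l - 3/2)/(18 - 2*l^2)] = (-l^2 + l*(2*l - 3) + 9)/(2*(l^2 - 9)^2)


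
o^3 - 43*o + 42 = (o - 6)*(o - 1)*(o + 7)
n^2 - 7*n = n*(n - 7)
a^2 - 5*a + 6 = (a - 3)*(a - 2)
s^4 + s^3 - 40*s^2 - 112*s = s*(s - 7)*(s + 4)^2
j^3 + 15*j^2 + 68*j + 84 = (j + 2)*(j + 6)*(j + 7)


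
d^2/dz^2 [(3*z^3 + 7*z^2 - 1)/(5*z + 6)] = 2*(75*z^3 + 270*z^2 + 324*z + 227)/(125*z^3 + 450*z^2 + 540*z + 216)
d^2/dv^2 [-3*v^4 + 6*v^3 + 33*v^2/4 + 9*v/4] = -36*v^2 + 36*v + 33/2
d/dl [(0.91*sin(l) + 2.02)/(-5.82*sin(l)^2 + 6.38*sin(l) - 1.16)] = (5.2962*sin(l)^2 + 23.5128*sin(l) - 13.9432)*cos(l)/(33.8724*sin(l)^4 - 74.2632*sin(l)^3 + 54.2068*sin(l)^2 - 14.8016*sin(l) + 1.3456)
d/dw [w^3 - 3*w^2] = 3*w*(w - 2)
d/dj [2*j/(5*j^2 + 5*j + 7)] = 2*(7 - 5*j^2)/(25*j^4 + 50*j^3 + 95*j^2 + 70*j + 49)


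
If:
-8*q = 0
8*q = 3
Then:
No Solution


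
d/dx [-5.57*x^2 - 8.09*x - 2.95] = -11.14*x - 8.09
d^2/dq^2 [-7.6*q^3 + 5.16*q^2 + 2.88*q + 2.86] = 10.32 - 45.6*q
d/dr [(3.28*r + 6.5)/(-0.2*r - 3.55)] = (-2.0688*r - 36.7212)/(0.2*r + 3.55)^3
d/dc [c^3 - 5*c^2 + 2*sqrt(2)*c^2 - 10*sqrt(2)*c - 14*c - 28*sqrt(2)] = 3*c^2 - 10*c + 4*sqrt(2)*c - 10*sqrt(2) - 14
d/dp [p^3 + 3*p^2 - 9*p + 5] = 3*p^2 + 6*p - 9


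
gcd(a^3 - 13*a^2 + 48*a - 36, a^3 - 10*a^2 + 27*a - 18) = a^2 - 7*a + 6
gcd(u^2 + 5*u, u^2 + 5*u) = u^2 + 5*u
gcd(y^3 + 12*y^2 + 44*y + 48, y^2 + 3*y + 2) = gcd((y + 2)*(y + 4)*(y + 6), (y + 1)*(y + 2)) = y + 2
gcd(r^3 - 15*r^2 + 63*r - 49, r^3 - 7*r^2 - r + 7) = r^2 - 8*r + 7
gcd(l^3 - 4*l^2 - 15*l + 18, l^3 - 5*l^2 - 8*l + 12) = l^2 - 7*l + 6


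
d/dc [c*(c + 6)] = 2*c + 6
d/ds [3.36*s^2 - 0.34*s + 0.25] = 6.72*s - 0.34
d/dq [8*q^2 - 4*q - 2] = 16*q - 4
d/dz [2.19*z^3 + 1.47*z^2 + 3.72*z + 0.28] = 6.57*z^2 + 2.94*z + 3.72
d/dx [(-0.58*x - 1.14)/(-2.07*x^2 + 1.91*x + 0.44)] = (-1.2006*x^2 - 4.7196*x + 1.9222)/(4.2849*x^4 - 7.9074*x^3 + 1.8265*x^2 + 1.6808*x + 0.1936)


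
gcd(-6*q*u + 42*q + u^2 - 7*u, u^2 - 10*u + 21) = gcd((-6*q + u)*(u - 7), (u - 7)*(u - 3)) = u - 7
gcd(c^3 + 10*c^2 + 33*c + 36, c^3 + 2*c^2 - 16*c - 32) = c + 4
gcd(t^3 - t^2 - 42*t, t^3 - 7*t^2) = t^2 - 7*t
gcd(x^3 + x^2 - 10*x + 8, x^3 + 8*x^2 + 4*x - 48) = x^2 + 2*x - 8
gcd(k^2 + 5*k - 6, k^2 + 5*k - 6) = k^2 + 5*k - 6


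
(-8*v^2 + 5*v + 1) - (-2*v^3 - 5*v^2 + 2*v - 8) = 2*v^3 - 3*v^2 + 3*v + 9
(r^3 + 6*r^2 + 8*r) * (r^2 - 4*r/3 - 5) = r^5 + 14*r^4/3 - 5*r^3 - 122*r^2/3 - 40*r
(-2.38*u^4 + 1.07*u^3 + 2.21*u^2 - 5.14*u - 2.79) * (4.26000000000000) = -10.1388*u^4 + 4.5582*u^3 + 9.4146*u^2 - 21.8964*u - 11.8854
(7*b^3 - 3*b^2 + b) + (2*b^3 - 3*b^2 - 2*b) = 9*b^3 - 6*b^2 - b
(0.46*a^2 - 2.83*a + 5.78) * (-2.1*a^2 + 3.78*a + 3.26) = -0.966*a^4 + 7.6818*a^3 - 21.3358*a^2 + 12.6226*a + 18.8428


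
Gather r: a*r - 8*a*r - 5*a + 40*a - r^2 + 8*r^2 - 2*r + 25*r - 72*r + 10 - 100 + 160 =35*a + 7*r^2 + r*(-7*a - 49) + 70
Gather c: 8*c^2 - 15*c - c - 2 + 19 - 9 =8*c^2 - 16*c + 8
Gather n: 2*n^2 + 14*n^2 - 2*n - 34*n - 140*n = 16*n^2 - 176*n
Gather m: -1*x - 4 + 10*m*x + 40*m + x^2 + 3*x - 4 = m*(10*x + 40) + x^2 + 2*x - 8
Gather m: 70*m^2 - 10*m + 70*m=70*m^2 + 60*m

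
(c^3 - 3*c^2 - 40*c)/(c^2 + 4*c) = (c^2 - 3*c - 40)/(c + 4)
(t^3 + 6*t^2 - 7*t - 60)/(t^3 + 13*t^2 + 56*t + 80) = (t - 3)/(t + 4)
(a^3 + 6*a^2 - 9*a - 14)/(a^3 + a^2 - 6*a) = (a^2 + 8*a + 7)/(a*(a + 3))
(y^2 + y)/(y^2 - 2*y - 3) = y/(y - 3)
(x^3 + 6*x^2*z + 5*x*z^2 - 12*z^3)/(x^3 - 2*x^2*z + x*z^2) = (x^2 + 7*x*z + 12*z^2)/(x*(x - z))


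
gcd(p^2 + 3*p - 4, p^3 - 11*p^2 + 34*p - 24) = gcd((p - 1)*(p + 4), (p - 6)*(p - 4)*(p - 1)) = p - 1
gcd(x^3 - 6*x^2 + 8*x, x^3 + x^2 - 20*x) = x^2 - 4*x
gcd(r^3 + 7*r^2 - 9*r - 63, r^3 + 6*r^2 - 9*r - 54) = r^2 - 9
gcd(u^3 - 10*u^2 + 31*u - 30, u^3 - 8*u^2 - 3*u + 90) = u - 5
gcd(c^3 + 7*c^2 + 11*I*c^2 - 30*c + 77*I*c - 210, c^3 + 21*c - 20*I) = c + 5*I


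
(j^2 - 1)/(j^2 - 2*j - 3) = (j - 1)/(j - 3)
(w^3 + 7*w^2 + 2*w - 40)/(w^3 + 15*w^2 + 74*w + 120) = (w - 2)/(w + 6)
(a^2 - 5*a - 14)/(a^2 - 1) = (a^2 - 5*a - 14)/(a^2 - 1)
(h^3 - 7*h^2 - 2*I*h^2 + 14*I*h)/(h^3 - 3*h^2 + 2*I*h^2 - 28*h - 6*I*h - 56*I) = h*(h - 2*I)/(h^2 + 2*h*(2 + I) + 8*I)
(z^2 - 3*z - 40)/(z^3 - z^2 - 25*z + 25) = (z - 8)/(z^2 - 6*z + 5)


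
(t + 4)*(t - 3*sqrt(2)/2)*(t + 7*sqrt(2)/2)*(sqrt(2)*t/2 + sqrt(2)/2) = sqrt(2)*t^4/2 + 2*t^3 + 5*sqrt(2)*t^3/2 - 13*sqrt(2)*t^2/4 + 10*t^2 - 105*sqrt(2)*t/4 + 8*t - 21*sqrt(2)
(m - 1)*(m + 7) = m^2 + 6*m - 7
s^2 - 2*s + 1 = (s - 1)^2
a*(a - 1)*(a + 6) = a^3 + 5*a^2 - 6*a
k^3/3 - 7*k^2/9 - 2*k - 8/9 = (k/3 + 1/3)*(k - 4)*(k + 2/3)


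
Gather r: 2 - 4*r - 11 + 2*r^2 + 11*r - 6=2*r^2 + 7*r - 15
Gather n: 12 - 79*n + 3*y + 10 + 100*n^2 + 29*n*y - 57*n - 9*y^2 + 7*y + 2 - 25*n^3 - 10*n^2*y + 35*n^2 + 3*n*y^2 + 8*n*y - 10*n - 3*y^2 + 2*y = -25*n^3 + n^2*(135 - 10*y) + n*(3*y^2 + 37*y - 146) - 12*y^2 + 12*y + 24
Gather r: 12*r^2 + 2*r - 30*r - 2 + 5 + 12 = 12*r^2 - 28*r + 15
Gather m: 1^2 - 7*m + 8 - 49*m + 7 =16 - 56*m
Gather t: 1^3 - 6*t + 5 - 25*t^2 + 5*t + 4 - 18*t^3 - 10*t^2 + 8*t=-18*t^3 - 35*t^2 + 7*t + 10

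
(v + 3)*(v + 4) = v^2 + 7*v + 12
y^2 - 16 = (y - 4)*(y + 4)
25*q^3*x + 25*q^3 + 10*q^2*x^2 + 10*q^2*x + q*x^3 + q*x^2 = (5*q + x)^2*(q*x + q)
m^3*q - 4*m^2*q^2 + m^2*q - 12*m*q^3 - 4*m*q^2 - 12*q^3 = (m - 6*q)*(m + 2*q)*(m*q + q)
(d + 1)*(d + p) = d^2 + d*p + d + p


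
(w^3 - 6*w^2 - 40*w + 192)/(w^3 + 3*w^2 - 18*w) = (w^2 - 12*w + 32)/(w*(w - 3))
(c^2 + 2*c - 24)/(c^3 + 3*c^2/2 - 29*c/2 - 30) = 2*(c + 6)/(2*c^2 + 11*c + 15)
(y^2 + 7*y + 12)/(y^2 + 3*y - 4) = (y + 3)/(y - 1)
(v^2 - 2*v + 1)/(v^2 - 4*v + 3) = (v - 1)/(v - 3)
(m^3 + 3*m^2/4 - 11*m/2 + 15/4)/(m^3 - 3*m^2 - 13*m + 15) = (m - 5/4)/(m - 5)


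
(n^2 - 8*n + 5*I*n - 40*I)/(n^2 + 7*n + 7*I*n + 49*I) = (n^2 + n*(-8 + 5*I) - 40*I)/(n^2 + 7*n*(1 + I) + 49*I)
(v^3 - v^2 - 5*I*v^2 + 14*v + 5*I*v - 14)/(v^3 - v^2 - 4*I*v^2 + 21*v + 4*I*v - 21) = (v + 2*I)/(v + 3*I)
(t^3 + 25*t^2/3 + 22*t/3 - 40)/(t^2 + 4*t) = t + 13/3 - 10/t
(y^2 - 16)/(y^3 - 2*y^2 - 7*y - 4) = (y + 4)/(y^2 + 2*y + 1)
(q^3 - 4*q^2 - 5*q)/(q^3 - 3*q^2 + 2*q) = (q^2 - 4*q - 5)/(q^2 - 3*q + 2)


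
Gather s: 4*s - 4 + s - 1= 5*s - 5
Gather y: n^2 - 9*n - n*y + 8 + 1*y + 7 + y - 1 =n^2 - 9*n + y*(2 - n) + 14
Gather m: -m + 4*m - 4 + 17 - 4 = 3*m + 9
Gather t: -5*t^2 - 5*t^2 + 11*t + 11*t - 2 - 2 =-10*t^2 + 22*t - 4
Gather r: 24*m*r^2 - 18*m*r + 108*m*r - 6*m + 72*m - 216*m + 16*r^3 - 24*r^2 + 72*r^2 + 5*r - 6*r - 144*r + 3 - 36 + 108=-150*m + 16*r^3 + r^2*(24*m + 48) + r*(90*m - 145) + 75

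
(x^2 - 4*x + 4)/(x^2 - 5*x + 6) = (x - 2)/(x - 3)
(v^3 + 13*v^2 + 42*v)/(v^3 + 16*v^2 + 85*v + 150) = v*(v + 7)/(v^2 + 10*v + 25)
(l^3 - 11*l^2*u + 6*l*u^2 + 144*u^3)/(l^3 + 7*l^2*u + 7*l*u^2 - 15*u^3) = (-l^2 + 14*l*u - 48*u^2)/(-l^2 - 4*l*u + 5*u^2)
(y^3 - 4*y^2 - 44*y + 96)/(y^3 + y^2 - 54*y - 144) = (y - 2)/(y + 3)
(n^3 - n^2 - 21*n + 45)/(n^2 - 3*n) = n + 2 - 15/n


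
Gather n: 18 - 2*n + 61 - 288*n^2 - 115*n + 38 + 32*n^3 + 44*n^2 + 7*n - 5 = 32*n^3 - 244*n^2 - 110*n + 112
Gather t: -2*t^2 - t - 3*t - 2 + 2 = -2*t^2 - 4*t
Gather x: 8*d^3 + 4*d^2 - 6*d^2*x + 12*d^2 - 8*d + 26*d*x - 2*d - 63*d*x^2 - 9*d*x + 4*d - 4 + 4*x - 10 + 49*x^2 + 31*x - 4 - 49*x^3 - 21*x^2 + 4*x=8*d^3 + 16*d^2 - 6*d - 49*x^3 + x^2*(28 - 63*d) + x*(-6*d^2 + 17*d + 39) - 18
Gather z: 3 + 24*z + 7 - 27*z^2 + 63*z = -27*z^2 + 87*z + 10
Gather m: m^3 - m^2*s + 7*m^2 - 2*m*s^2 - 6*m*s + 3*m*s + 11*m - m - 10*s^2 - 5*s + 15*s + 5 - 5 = m^3 + m^2*(7 - s) + m*(-2*s^2 - 3*s + 10) - 10*s^2 + 10*s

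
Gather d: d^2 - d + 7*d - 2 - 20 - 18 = d^2 + 6*d - 40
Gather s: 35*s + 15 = 35*s + 15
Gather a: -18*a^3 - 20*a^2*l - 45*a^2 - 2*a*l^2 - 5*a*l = -18*a^3 + a^2*(-20*l - 45) + a*(-2*l^2 - 5*l)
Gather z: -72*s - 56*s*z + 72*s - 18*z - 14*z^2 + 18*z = -56*s*z - 14*z^2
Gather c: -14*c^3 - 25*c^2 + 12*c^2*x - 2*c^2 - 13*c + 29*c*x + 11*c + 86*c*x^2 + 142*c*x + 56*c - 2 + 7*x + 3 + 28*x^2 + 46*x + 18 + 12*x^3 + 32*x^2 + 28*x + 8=-14*c^3 + c^2*(12*x - 27) + c*(86*x^2 + 171*x + 54) + 12*x^3 + 60*x^2 + 81*x + 27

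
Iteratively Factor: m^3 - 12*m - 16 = (m + 2)*(m^2 - 2*m - 8) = (m - 4)*(m + 2)*(m + 2)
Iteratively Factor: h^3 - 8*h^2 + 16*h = (h - 4)*(h^2 - 4*h) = h*(h - 4)*(h - 4)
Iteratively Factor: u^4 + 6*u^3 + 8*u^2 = (u)*(u^3 + 6*u^2 + 8*u) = u*(u + 4)*(u^2 + 2*u) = u^2*(u + 4)*(u + 2)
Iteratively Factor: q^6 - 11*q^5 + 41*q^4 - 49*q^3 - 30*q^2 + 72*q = (q - 3)*(q^5 - 8*q^4 + 17*q^3 + 2*q^2 - 24*q) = (q - 4)*(q - 3)*(q^4 - 4*q^3 + q^2 + 6*q) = (q - 4)*(q - 3)*(q + 1)*(q^3 - 5*q^2 + 6*q) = q*(q - 4)*(q - 3)*(q + 1)*(q^2 - 5*q + 6) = q*(q - 4)*(q - 3)^2*(q + 1)*(q - 2)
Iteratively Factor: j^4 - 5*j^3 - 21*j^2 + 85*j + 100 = (j + 4)*(j^3 - 9*j^2 + 15*j + 25) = (j + 1)*(j + 4)*(j^2 - 10*j + 25) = (j - 5)*(j + 1)*(j + 4)*(j - 5)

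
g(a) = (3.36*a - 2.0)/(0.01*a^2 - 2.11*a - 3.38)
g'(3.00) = -0.17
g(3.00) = -0.84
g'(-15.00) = -0.03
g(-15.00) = -1.72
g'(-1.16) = -18.55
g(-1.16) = 6.42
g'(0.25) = -1.02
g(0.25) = 0.30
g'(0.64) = -0.70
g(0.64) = -0.03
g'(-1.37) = -70.89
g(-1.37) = 14.03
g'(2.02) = -0.27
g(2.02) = -0.63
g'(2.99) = -0.17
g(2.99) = -0.84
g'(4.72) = -0.09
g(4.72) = -1.06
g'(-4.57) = -0.39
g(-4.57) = -2.68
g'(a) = (2.11 - 0.02*a)*(3.36*a - 2.0)/(0.01*a^2 - 2.11*a - 3.38)^2 + 3.36/(0.01*a^2 - 2.11*a - 3.38) = (-0.0336*a^2 + 0.04*a - 15.5768)/(0.0001*a^4 - 0.0422*a^3 + 4.3845*a^2 + 14.2636*a + 11.4244)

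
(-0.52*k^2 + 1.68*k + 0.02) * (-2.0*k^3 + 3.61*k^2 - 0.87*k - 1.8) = 1.04*k^5 - 5.2372*k^4 + 6.4772*k^3 - 0.4534*k^2 - 3.0414*k - 0.036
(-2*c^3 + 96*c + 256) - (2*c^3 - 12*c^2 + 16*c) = -4*c^3 + 12*c^2 + 80*c + 256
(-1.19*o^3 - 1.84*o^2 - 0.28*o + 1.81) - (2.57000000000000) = -1.19*o^3 - 1.84*o^2 - 0.28*o - 0.76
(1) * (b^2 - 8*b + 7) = b^2 - 8*b + 7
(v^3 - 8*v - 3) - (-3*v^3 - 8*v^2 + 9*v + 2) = 4*v^3 + 8*v^2 - 17*v - 5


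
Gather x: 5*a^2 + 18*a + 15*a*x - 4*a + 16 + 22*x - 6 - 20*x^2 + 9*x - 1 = 5*a^2 + 14*a - 20*x^2 + x*(15*a + 31) + 9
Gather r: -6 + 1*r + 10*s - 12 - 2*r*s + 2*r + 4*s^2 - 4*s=r*(3 - 2*s) + 4*s^2 + 6*s - 18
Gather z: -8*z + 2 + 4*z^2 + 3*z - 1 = 4*z^2 - 5*z + 1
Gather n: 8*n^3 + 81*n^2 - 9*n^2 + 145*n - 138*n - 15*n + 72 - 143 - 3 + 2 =8*n^3 + 72*n^2 - 8*n - 72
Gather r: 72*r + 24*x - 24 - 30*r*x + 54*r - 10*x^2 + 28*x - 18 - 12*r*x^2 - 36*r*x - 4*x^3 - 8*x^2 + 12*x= r*(-12*x^2 - 66*x + 126) - 4*x^3 - 18*x^2 + 64*x - 42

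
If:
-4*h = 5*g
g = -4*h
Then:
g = 0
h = 0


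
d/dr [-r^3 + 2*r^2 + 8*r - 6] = -3*r^2 + 4*r + 8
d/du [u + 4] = 1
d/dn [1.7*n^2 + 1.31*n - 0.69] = 3.4*n + 1.31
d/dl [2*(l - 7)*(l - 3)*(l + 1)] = 6*l^2 - 36*l + 22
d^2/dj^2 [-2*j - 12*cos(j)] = 12*cos(j)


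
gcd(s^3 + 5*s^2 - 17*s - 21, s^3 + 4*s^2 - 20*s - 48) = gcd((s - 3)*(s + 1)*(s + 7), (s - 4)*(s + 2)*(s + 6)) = 1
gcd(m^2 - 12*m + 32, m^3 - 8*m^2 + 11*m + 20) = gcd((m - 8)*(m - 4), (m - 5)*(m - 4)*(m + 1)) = m - 4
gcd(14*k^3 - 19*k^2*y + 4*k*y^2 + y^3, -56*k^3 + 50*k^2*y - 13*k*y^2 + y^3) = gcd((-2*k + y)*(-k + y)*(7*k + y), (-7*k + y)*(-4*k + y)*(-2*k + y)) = -2*k + y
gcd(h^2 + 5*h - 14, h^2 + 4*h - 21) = h + 7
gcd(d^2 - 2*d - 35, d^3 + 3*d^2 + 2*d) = 1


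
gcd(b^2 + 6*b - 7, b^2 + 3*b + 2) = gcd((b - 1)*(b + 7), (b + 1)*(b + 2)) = 1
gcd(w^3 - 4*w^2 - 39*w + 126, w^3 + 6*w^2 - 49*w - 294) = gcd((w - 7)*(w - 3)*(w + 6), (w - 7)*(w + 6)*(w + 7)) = w^2 - w - 42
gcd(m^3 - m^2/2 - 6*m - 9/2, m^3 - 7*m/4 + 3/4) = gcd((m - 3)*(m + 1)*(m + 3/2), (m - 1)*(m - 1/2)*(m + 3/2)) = m + 3/2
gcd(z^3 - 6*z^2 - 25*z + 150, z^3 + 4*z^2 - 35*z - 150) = z^2 - z - 30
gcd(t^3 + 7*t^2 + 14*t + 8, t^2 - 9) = 1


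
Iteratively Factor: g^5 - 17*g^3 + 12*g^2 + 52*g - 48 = (g - 2)*(g^4 + 2*g^3 - 13*g^2 - 14*g + 24) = (g - 2)*(g - 1)*(g^3 + 3*g^2 - 10*g - 24) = (g - 2)*(g - 1)*(g + 2)*(g^2 + g - 12) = (g - 3)*(g - 2)*(g - 1)*(g + 2)*(g + 4)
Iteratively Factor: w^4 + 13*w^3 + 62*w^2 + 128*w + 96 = (w + 3)*(w^3 + 10*w^2 + 32*w + 32) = (w + 3)*(w + 4)*(w^2 + 6*w + 8) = (w + 3)*(w + 4)^2*(w + 2)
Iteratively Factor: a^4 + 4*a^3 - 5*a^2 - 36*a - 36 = (a + 2)*(a^3 + 2*a^2 - 9*a - 18) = (a - 3)*(a + 2)*(a^2 + 5*a + 6) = (a - 3)*(a + 2)*(a + 3)*(a + 2)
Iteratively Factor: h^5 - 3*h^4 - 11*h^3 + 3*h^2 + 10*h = (h)*(h^4 - 3*h^3 - 11*h^2 + 3*h + 10) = h*(h + 2)*(h^3 - 5*h^2 - h + 5) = h*(h - 5)*(h + 2)*(h^2 - 1) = h*(h - 5)*(h + 1)*(h + 2)*(h - 1)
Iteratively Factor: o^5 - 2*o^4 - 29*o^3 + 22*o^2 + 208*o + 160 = (o - 5)*(o^4 + 3*o^3 - 14*o^2 - 48*o - 32) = (o - 5)*(o + 4)*(o^3 - o^2 - 10*o - 8) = (o - 5)*(o - 4)*(o + 4)*(o^2 + 3*o + 2) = (o - 5)*(o - 4)*(o + 2)*(o + 4)*(o + 1)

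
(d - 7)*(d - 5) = d^2 - 12*d + 35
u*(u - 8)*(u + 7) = u^3 - u^2 - 56*u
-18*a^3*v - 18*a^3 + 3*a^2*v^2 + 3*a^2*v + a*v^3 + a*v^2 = (-3*a + v)*(6*a + v)*(a*v + a)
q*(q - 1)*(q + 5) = q^3 + 4*q^2 - 5*q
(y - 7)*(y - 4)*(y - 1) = y^3 - 12*y^2 + 39*y - 28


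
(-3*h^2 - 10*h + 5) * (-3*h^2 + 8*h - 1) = 9*h^4 + 6*h^3 - 92*h^2 + 50*h - 5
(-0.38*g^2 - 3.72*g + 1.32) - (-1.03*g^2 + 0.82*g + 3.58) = 0.65*g^2 - 4.54*g - 2.26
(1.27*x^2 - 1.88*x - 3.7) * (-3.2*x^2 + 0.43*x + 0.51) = -4.064*x^4 + 6.5621*x^3 + 11.6793*x^2 - 2.5498*x - 1.887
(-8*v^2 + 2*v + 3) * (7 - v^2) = 8*v^4 - 2*v^3 - 59*v^2 + 14*v + 21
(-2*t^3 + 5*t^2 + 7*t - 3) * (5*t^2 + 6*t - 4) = -10*t^5 + 13*t^4 + 73*t^3 + 7*t^2 - 46*t + 12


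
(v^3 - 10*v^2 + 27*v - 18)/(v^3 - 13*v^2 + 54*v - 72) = (v - 1)/(v - 4)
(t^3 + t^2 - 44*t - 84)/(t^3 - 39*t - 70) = (t + 6)/(t + 5)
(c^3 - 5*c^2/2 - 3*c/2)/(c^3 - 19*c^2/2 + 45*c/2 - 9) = c*(2*c + 1)/(2*c^2 - 13*c + 6)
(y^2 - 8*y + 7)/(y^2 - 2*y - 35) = (y - 1)/(y + 5)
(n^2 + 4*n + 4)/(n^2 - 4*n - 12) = (n + 2)/(n - 6)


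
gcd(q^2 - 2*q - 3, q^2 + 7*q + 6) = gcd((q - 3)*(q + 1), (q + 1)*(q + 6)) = q + 1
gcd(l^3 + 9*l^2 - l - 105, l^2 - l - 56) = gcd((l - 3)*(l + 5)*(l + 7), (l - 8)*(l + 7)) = l + 7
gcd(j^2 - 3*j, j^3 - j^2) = j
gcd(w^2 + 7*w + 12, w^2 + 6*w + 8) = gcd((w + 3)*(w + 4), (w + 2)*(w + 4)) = w + 4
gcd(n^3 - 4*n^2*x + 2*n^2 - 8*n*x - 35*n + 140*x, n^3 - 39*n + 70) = n^2 + 2*n - 35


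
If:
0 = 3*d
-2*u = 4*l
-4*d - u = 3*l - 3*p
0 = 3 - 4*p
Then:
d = 0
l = 9/4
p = 3/4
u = -9/2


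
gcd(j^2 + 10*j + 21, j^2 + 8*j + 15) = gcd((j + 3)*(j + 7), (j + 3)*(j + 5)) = j + 3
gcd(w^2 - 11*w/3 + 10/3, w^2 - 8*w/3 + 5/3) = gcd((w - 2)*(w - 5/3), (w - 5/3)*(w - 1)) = w - 5/3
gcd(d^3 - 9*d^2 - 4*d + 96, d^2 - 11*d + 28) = d - 4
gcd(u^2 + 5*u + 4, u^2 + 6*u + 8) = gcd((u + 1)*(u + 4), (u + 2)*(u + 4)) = u + 4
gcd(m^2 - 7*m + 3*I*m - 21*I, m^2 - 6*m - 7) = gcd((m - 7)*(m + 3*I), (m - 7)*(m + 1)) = m - 7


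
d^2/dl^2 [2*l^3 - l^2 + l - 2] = 12*l - 2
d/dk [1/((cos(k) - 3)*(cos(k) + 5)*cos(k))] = (3*sin(k) - 15*sin(k)/cos(k)^2 + 4*tan(k))/((cos(k) - 3)^2*(cos(k) + 5)^2)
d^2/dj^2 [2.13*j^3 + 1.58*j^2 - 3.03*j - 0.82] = 12.78*j + 3.16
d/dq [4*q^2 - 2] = 8*q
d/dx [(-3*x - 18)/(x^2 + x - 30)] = 3/(x^2 - 10*x + 25)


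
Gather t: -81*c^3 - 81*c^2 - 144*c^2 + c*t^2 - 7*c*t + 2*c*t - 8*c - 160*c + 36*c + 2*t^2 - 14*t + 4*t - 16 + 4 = -81*c^3 - 225*c^2 - 132*c + t^2*(c + 2) + t*(-5*c - 10) - 12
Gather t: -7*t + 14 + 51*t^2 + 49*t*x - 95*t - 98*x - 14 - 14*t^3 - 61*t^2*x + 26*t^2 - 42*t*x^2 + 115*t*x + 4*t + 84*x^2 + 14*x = -14*t^3 + t^2*(77 - 61*x) + t*(-42*x^2 + 164*x - 98) + 84*x^2 - 84*x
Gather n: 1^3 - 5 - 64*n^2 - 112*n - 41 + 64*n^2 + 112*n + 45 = 0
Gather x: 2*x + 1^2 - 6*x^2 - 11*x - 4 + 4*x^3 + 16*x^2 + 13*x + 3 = 4*x^3 + 10*x^2 + 4*x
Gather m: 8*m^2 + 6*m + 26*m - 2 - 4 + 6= 8*m^2 + 32*m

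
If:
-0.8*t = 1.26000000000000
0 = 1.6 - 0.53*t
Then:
No Solution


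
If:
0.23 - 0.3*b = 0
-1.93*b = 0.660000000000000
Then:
No Solution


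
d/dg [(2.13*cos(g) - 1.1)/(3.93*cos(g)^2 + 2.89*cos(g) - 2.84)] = (8.3709*cos(g)^2 - 8.646*cos(g) + 2.8702)*sin(g)/(15.4449*cos(g)^4 + 22.7154*cos(g)^3 - 13.9703*cos(g)^2 - 16.4152*cos(g) + 8.0656)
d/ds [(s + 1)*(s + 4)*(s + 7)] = 3*s^2 + 24*s + 39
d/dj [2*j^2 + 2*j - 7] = 4*j + 2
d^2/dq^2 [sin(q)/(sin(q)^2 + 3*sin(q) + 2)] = -((cos(q)^2 - 1)^2 + 4*sin(q)*cos(q)^2 + 10*cos(q)^2 + 2)/((sin(q) + 1)^2*(sin(q) + 2)^3)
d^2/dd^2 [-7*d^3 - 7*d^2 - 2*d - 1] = -42*d - 14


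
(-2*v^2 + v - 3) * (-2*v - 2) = 4*v^3 + 2*v^2 + 4*v + 6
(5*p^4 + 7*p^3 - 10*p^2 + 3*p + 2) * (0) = 0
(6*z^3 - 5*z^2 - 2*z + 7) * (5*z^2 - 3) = 30*z^5 - 25*z^4 - 28*z^3 + 50*z^2 + 6*z - 21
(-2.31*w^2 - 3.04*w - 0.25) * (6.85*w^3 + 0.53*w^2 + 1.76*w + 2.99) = -15.8235*w^5 - 22.0483*w^4 - 7.3893*w^3 - 12.3898*w^2 - 9.5296*w - 0.7475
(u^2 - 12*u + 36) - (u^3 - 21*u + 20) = -u^3 + u^2 + 9*u + 16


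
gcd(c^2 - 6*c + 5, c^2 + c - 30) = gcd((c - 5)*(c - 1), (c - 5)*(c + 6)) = c - 5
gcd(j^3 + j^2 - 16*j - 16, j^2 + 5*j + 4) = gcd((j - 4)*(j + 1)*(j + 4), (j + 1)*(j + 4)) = j^2 + 5*j + 4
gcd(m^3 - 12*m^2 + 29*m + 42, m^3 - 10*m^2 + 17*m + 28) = m^2 - 6*m - 7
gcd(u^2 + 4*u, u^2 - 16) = u + 4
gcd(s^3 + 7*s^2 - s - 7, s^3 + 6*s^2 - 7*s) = s^2 + 6*s - 7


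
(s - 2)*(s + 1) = s^2 - s - 2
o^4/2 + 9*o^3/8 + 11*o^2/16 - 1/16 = (o/2 + 1/4)*(o - 1/4)*(o + 1)^2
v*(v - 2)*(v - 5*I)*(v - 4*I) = v^4 - 2*v^3 - 9*I*v^3 - 20*v^2 + 18*I*v^2 + 40*v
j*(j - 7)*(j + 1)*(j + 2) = j^4 - 4*j^3 - 19*j^2 - 14*j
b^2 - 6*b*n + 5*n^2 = (b - 5*n)*(b - n)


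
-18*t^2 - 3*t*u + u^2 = (-6*t + u)*(3*t + u)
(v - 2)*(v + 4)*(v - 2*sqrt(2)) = v^3 - 2*sqrt(2)*v^2 + 2*v^2 - 8*v - 4*sqrt(2)*v + 16*sqrt(2)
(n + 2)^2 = n^2 + 4*n + 4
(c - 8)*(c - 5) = c^2 - 13*c + 40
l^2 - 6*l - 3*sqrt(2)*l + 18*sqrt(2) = (l - 6)*(l - 3*sqrt(2))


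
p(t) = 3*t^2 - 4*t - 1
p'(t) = 6*t - 4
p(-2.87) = 35.19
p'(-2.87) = -21.22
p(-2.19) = 22.15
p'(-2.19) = -17.14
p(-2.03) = 19.48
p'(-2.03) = -16.18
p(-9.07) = 282.07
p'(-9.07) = -58.42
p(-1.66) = 13.91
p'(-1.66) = -13.96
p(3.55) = 22.61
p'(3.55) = 17.30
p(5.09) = 56.36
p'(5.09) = 26.54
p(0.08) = -1.30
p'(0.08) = -3.52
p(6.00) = 83.00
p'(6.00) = 32.00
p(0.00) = -1.00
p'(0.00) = -4.00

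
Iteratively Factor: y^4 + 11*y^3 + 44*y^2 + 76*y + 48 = (y + 2)*(y^3 + 9*y^2 + 26*y + 24) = (y + 2)^2*(y^2 + 7*y + 12) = (y + 2)^2*(y + 4)*(y + 3)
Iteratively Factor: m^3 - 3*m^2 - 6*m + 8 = (m - 1)*(m^2 - 2*m - 8) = (m - 1)*(m + 2)*(m - 4)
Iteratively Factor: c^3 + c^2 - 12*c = (c + 4)*(c^2 - 3*c) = c*(c + 4)*(c - 3)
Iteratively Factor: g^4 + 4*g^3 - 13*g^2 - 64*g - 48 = (g + 3)*(g^3 + g^2 - 16*g - 16) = (g + 1)*(g + 3)*(g^2 - 16) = (g + 1)*(g + 3)*(g + 4)*(g - 4)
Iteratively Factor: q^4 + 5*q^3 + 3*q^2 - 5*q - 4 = (q + 4)*(q^3 + q^2 - q - 1) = (q - 1)*(q + 4)*(q^2 + 2*q + 1) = (q - 1)*(q + 1)*(q + 4)*(q + 1)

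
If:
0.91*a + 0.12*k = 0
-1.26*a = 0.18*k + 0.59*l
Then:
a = 5.61904761904762*l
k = -42.6111111111111*l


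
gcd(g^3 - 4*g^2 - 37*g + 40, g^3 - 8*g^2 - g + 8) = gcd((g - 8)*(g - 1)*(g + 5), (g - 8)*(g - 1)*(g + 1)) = g^2 - 9*g + 8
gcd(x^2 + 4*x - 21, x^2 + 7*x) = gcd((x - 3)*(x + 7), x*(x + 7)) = x + 7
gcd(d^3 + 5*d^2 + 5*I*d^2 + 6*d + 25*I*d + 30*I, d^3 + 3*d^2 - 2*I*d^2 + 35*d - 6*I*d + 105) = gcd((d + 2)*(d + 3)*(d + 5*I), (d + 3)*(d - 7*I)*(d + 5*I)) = d^2 + d*(3 + 5*I) + 15*I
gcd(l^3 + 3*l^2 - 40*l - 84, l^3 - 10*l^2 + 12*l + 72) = l^2 - 4*l - 12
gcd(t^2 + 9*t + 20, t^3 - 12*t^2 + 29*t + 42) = 1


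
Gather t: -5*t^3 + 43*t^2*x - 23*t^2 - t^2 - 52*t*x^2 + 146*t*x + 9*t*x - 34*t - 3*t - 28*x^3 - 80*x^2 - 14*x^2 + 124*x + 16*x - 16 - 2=-5*t^3 + t^2*(43*x - 24) + t*(-52*x^2 + 155*x - 37) - 28*x^3 - 94*x^2 + 140*x - 18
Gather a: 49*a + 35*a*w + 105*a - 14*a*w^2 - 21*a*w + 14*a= a*(-14*w^2 + 14*w + 168)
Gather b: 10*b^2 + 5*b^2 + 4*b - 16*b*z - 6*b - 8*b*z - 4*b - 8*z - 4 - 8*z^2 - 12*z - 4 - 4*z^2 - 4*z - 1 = 15*b^2 + b*(-24*z - 6) - 12*z^2 - 24*z - 9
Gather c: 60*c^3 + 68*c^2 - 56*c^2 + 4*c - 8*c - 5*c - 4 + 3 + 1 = 60*c^3 + 12*c^2 - 9*c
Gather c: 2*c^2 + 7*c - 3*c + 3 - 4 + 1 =2*c^2 + 4*c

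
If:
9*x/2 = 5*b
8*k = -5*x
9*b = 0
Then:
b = 0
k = 0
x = 0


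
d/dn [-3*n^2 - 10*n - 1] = -6*n - 10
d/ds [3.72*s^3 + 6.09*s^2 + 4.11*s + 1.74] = 11.16*s^2 + 12.18*s + 4.11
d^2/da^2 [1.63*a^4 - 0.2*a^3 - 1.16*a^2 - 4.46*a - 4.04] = 19.56*a^2 - 1.2*a - 2.32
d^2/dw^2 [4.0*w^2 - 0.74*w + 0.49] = 8.00000000000000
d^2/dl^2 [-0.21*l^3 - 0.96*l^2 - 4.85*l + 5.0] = -1.26*l - 1.92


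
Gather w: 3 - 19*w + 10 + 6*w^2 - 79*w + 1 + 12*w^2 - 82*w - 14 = 18*w^2 - 180*w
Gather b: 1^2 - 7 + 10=4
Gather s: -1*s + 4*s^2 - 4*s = 4*s^2 - 5*s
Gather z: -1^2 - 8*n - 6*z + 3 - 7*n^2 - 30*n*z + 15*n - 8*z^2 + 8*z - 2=-7*n^2 + 7*n - 8*z^2 + z*(2 - 30*n)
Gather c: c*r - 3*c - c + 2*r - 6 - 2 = c*(r - 4) + 2*r - 8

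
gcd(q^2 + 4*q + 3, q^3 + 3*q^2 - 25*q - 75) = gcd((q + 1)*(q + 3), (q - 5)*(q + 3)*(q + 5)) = q + 3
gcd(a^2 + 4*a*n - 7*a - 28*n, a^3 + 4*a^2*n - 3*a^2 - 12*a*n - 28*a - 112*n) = a^2 + 4*a*n - 7*a - 28*n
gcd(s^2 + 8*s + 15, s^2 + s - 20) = s + 5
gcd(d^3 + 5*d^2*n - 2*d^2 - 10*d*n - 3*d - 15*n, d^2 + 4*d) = 1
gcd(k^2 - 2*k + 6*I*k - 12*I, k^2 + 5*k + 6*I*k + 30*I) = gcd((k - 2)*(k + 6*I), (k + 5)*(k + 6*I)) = k + 6*I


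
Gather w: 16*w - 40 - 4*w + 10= 12*w - 30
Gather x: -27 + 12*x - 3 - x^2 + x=-x^2 + 13*x - 30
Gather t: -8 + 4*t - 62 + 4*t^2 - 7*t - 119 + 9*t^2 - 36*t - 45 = 13*t^2 - 39*t - 234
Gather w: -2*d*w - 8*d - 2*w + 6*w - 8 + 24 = -8*d + w*(4 - 2*d) + 16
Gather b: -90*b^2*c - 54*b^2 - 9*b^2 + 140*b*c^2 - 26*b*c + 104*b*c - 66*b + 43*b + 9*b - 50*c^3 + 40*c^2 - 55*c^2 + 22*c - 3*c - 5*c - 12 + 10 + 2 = b^2*(-90*c - 63) + b*(140*c^2 + 78*c - 14) - 50*c^3 - 15*c^2 + 14*c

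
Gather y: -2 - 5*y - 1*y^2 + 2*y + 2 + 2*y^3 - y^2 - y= 2*y^3 - 2*y^2 - 4*y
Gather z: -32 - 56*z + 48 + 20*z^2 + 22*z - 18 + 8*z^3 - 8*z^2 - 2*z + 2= 8*z^3 + 12*z^2 - 36*z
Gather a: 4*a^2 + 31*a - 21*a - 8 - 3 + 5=4*a^2 + 10*a - 6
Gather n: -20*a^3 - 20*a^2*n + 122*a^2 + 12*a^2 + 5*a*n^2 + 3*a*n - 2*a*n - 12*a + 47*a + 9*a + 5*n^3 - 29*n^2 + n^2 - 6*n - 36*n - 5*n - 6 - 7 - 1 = -20*a^3 + 134*a^2 + 44*a + 5*n^3 + n^2*(5*a - 28) + n*(-20*a^2 + a - 47) - 14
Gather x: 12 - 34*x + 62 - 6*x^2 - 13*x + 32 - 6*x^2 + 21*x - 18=-12*x^2 - 26*x + 88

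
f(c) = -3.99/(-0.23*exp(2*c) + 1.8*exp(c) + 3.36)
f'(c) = -3.99*(0.46*exp(2*c) - 1.8*exp(c))/(-0.23*exp(2*c) + 1.8*exp(c) + 3.36)^2 = (7.182 - 1.8354*exp(c))*exp(c)/(-0.23*exp(2*c) + 1.8*exp(c) + 3.36)^2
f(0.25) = -0.75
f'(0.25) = 0.22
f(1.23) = -0.58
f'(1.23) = 0.07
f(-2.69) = -1.15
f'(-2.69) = 0.04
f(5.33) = 0.00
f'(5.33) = -0.00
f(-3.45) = -1.17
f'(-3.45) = 0.02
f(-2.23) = -1.12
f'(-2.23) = 0.06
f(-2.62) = -1.14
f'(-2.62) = 0.04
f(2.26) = 7.78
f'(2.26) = -379.51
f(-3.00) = -1.16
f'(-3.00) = 0.03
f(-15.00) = -1.19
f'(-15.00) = 0.00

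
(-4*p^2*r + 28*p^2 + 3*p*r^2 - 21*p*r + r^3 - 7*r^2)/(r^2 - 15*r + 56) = (-4*p^2 + 3*p*r + r^2)/(r - 8)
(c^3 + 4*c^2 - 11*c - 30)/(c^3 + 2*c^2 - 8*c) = (c^3 + 4*c^2 - 11*c - 30)/(c*(c^2 + 2*c - 8))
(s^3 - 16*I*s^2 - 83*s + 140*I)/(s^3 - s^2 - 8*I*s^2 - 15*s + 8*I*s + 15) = (s^2 - 11*I*s - 28)/(s^2 - s*(1 + 3*I) + 3*I)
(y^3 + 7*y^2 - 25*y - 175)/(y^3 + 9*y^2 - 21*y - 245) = (y + 5)/(y + 7)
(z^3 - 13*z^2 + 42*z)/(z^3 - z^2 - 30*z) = (z - 7)/(z + 5)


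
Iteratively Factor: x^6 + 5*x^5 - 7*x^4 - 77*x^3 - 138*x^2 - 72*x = (x + 2)*(x^5 + 3*x^4 - 13*x^3 - 51*x^2 - 36*x) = (x + 1)*(x + 2)*(x^4 + 2*x^3 - 15*x^2 - 36*x) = (x - 4)*(x + 1)*(x + 2)*(x^3 + 6*x^2 + 9*x) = x*(x - 4)*(x + 1)*(x + 2)*(x^2 + 6*x + 9) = x*(x - 4)*(x + 1)*(x + 2)*(x + 3)*(x + 3)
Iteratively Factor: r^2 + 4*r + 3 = (r + 3)*(r + 1)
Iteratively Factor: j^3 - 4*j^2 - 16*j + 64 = (j + 4)*(j^2 - 8*j + 16) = (j - 4)*(j + 4)*(j - 4)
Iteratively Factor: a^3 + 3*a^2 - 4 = (a + 2)*(a^2 + a - 2) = (a - 1)*(a + 2)*(a + 2)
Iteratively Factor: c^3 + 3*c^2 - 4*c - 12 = (c + 2)*(c^2 + c - 6) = (c - 2)*(c + 2)*(c + 3)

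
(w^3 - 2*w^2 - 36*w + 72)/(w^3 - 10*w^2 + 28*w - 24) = (w + 6)/(w - 2)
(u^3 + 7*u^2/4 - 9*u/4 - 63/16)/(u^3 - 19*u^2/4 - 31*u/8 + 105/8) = (u + 3/2)/(u - 5)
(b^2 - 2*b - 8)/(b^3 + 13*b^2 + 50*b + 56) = (b - 4)/(b^2 + 11*b + 28)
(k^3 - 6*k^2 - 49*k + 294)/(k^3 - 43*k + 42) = (k - 7)/(k - 1)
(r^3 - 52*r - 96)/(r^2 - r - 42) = (r^2 - 6*r - 16)/(r - 7)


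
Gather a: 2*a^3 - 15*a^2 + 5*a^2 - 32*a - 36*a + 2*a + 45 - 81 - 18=2*a^3 - 10*a^2 - 66*a - 54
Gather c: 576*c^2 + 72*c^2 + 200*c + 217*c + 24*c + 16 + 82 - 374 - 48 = 648*c^2 + 441*c - 324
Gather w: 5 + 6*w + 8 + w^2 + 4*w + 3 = w^2 + 10*w + 16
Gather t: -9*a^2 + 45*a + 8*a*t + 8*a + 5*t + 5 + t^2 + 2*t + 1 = -9*a^2 + 53*a + t^2 + t*(8*a + 7) + 6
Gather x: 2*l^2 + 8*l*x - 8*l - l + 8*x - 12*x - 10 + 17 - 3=2*l^2 - 9*l + x*(8*l - 4) + 4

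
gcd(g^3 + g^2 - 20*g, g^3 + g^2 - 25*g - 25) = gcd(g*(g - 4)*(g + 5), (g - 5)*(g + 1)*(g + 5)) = g + 5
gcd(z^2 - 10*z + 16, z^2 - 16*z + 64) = z - 8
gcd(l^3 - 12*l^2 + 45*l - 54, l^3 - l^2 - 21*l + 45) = l^2 - 6*l + 9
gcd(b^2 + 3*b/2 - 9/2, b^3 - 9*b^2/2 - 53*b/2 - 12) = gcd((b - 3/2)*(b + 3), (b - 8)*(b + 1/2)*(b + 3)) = b + 3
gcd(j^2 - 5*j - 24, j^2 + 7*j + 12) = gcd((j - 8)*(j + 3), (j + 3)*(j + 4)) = j + 3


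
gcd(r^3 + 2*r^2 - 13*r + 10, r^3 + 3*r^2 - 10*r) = r^2 + 3*r - 10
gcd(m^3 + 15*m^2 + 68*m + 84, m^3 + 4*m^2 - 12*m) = m + 6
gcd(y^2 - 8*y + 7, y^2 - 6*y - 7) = y - 7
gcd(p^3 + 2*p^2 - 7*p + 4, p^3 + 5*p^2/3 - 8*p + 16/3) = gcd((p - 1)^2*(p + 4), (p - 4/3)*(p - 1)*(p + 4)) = p^2 + 3*p - 4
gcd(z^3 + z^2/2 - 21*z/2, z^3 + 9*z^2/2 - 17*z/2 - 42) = z^2 + z/2 - 21/2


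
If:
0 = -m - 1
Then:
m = -1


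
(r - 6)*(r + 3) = r^2 - 3*r - 18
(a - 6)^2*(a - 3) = a^3 - 15*a^2 + 72*a - 108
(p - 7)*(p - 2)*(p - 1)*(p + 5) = p^4 - 5*p^3 - 27*p^2 + 101*p - 70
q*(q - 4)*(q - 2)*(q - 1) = q^4 - 7*q^3 + 14*q^2 - 8*q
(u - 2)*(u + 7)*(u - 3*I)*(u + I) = u^4 + 5*u^3 - 2*I*u^3 - 11*u^2 - 10*I*u^2 + 15*u + 28*I*u - 42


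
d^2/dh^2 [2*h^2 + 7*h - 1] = 4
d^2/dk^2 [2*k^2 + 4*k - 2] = 4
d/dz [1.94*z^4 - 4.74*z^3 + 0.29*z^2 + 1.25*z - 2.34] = 7.76*z^3 - 14.22*z^2 + 0.58*z + 1.25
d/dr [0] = 0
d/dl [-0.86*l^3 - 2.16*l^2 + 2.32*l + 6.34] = -2.58*l^2 - 4.32*l + 2.32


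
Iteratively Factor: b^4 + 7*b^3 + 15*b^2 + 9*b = (b + 1)*(b^3 + 6*b^2 + 9*b) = (b + 1)*(b + 3)*(b^2 + 3*b) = b*(b + 1)*(b + 3)*(b + 3)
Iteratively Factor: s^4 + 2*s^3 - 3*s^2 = (s)*(s^3 + 2*s^2 - 3*s) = s^2*(s^2 + 2*s - 3) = s^2*(s - 1)*(s + 3)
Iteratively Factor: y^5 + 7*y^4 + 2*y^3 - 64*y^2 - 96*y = (y + 4)*(y^4 + 3*y^3 - 10*y^2 - 24*y) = (y - 3)*(y + 4)*(y^3 + 6*y^2 + 8*y) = y*(y - 3)*(y + 4)*(y^2 + 6*y + 8) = y*(y - 3)*(y + 2)*(y + 4)*(y + 4)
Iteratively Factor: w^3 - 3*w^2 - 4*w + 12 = (w - 3)*(w^2 - 4) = (w - 3)*(w + 2)*(w - 2)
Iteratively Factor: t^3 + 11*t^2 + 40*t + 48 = (t + 3)*(t^2 + 8*t + 16) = (t + 3)*(t + 4)*(t + 4)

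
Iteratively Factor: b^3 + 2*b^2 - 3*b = (b)*(b^2 + 2*b - 3) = b*(b + 3)*(b - 1)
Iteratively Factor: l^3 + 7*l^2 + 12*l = (l + 3)*(l^2 + 4*l) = (l + 3)*(l + 4)*(l)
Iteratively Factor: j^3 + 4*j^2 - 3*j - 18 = (j + 3)*(j^2 + j - 6) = (j - 2)*(j + 3)*(j + 3)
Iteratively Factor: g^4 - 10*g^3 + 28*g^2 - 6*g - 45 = (g - 3)*(g^3 - 7*g^2 + 7*g + 15) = (g - 5)*(g - 3)*(g^2 - 2*g - 3) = (g - 5)*(g - 3)^2*(g + 1)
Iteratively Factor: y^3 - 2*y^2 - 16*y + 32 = (y - 2)*(y^2 - 16) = (y - 4)*(y - 2)*(y + 4)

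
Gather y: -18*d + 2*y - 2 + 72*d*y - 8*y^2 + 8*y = -18*d - 8*y^2 + y*(72*d + 10) - 2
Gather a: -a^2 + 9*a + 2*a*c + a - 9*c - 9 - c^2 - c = -a^2 + a*(2*c + 10) - c^2 - 10*c - 9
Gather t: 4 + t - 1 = t + 3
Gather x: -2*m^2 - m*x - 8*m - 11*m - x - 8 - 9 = -2*m^2 - 19*m + x*(-m - 1) - 17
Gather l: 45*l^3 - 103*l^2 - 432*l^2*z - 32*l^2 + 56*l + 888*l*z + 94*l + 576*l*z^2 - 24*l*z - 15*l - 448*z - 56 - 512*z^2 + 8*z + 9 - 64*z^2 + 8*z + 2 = 45*l^3 + l^2*(-432*z - 135) + l*(576*z^2 + 864*z + 135) - 576*z^2 - 432*z - 45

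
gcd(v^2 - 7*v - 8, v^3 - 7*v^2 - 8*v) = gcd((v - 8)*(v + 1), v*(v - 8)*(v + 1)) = v^2 - 7*v - 8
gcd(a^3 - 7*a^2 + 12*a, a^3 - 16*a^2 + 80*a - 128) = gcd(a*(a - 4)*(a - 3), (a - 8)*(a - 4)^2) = a - 4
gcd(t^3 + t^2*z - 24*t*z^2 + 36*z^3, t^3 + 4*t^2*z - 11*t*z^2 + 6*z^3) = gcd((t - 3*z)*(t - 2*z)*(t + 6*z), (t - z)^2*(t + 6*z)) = t + 6*z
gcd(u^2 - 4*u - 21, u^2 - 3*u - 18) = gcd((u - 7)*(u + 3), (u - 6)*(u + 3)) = u + 3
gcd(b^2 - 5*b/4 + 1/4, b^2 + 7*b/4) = 1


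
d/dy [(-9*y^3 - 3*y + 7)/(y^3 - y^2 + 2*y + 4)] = (9*y^4 - 30*y^3 - 132*y^2 + 14*y - 26)/(y^6 - 2*y^5 + 5*y^4 + 4*y^3 - 4*y^2 + 16*y + 16)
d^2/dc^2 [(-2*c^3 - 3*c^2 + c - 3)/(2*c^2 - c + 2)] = 2*(4*c^3 + 12*c^2 - 18*c - 1)/(8*c^6 - 12*c^5 + 30*c^4 - 25*c^3 + 30*c^2 - 12*c + 8)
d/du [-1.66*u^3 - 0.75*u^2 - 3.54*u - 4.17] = -4.98*u^2 - 1.5*u - 3.54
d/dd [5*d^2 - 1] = 10*d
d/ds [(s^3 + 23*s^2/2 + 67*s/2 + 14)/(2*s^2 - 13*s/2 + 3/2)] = (8*s^4 - 52*s^3 - 549*s^2 - 86*s + 565)/(16*s^4 - 104*s^3 + 193*s^2 - 78*s + 9)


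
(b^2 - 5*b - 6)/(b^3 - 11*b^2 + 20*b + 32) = (b - 6)/(b^2 - 12*b + 32)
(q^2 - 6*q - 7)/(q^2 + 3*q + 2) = (q - 7)/(q + 2)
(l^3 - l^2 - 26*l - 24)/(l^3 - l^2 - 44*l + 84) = (l^2 + 5*l + 4)/(l^2 + 5*l - 14)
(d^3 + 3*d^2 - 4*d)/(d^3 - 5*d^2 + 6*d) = (d^2 + 3*d - 4)/(d^2 - 5*d + 6)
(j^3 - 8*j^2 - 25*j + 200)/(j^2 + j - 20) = (j^2 - 13*j + 40)/(j - 4)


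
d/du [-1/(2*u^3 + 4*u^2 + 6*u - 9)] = 2*(3*u^2 + 4*u + 3)/(2*u^3 + 4*u^2 + 6*u - 9)^2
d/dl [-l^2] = -2*l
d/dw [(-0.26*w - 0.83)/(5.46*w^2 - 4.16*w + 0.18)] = (1.4196*w^2 + 9.0636*w - 3.4996)/(29.8116*w^4 - 45.4272*w^3 + 19.2712*w^2 - 1.4976*w + 0.0324)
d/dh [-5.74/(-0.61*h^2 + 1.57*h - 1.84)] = (9.0118 - 7.0028*h)/(0.61*h^2 - 1.57*h + 1.84)^2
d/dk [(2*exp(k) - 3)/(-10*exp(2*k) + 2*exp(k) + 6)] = (10*exp(2*k) - 30*exp(k) + 9)*exp(k)/(2*(25*exp(4*k) - 10*exp(3*k) - 29*exp(2*k) + 6*exp(k) + 9))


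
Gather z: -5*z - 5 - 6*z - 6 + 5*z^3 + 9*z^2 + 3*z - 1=5*z^3 + 9*z^2 - 8*z - 12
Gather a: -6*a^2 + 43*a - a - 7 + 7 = -6*a^2 + 42*a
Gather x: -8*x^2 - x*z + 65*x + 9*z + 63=-8*x^2 + x*(65 - z) + 9*z + 63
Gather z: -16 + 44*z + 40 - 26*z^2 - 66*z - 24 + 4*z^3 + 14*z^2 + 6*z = 4*z^3 - 12*z^2 - 16*z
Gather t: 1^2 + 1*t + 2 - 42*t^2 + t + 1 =-42*t^2 + 2*t + 4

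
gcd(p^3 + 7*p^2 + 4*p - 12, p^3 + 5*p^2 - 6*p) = p^2 + 5*p - 6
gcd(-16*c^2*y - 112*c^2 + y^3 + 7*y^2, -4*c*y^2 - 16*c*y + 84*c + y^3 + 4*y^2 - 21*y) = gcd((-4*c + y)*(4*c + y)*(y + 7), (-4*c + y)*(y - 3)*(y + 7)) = -4*c*y - 28*c + y^2 + 7*y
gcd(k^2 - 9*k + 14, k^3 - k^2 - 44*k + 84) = k - 2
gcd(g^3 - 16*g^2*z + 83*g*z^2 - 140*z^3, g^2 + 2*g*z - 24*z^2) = -g + 4*z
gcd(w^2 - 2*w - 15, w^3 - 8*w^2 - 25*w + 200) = w - 5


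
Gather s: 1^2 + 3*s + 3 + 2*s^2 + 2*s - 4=2*s^2 + 5*s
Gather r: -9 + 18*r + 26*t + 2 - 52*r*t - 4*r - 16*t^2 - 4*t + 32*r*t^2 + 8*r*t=r*(32*t^2 - 44*t + 14) - 16*t^2 + 22*t - 7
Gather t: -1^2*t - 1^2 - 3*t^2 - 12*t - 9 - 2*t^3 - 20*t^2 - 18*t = -2*t^3 - 23*t^2 - 31*t - 10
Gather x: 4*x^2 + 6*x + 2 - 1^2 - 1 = 4*x^2 + 6*x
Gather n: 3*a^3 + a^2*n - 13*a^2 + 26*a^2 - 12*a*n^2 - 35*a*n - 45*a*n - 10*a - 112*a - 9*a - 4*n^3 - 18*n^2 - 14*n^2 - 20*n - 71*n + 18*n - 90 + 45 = 3*a^3 + 13*a^2 - 131*a - 4*n^3 + n^2*(-12*a - 32) + n*(a^2 - 80*a - 73) - 45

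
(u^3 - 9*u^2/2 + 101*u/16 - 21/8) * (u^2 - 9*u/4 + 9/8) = u^5 - 27*u^4/4 + 281*u^3/16 - 1401*u^2/64 + 1665*u/128 - 189/64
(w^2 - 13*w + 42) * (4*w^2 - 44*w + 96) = 4*w^4 - 96*w^3 + 836*w^2 - 3096*w + 4032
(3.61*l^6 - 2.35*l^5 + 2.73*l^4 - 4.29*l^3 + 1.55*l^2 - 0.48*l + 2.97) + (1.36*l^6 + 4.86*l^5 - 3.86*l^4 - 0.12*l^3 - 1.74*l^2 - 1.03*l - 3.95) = 4.97*l^6 + 2.51*l^5 - 1.13*l^4 - 4.41*l^3 - 0.19*l^2 - 1.51*l - 0.98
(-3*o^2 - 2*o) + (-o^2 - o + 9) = -4*o^2 - 3*o + 9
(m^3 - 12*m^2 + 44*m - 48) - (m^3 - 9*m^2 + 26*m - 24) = -3*m^2 + 18*m - 24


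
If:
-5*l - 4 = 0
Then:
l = -4/5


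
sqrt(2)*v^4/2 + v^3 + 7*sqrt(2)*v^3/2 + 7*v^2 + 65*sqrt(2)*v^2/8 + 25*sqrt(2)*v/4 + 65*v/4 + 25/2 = (v + 5/2)^2*(v + sqrt(2))*(sqrt(2)*v/2 + sqrt(2))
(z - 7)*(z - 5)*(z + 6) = z^3 - 6*z^2 - 37*z + 210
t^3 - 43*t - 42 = (t - 7)*(t + 1)*(t + 6)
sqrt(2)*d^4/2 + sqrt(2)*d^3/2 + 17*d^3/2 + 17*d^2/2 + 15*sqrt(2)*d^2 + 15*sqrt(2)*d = d*(d + 5*sqrt(2)/2)*(d + 6*sqrt(2))*(sqrt(2)*d/2 + sqrt(2)/2)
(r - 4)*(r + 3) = r^2 - r - 12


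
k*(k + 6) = k^2 + 6*k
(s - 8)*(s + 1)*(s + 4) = s^3 - 3*s^2 - 36*s - 32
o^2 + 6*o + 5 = (o + 1)*(o + 5)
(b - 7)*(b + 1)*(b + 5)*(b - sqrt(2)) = b^4 - sqrt(2)*b^3 - b^3 - 37*b^2 + sqrt(2)*b^2 - 35*b + 37*sqrt(2)*b + 35*sqrt(2)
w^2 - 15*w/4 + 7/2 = (w - 2)*(w - 7/4)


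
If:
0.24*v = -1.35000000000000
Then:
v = -5.62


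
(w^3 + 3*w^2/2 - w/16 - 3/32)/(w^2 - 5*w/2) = (32*w^3 + 48*w^2 - 2*w - 3)/(16*w*(2*w - 5))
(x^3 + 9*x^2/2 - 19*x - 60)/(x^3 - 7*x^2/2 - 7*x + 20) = (x + 6)/(x - 2)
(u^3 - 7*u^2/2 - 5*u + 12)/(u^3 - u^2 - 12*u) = (u^2 + u/2 - 3)/(u*(u + 3))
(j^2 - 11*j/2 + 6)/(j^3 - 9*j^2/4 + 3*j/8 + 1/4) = 4*(2*j^2 - 11*j + 12)/(8*j^3 - 18*j^2 + 3*j + 2)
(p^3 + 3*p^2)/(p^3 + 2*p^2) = (p + 3)/(p + 2)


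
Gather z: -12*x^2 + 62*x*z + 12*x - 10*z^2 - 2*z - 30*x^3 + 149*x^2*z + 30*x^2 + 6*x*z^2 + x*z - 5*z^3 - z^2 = -30*x^3 + 18*x^2 + 12*x - 5*z^3 + z^2*(6*x - 11) + z*(149*x^2 + 63*x - 2)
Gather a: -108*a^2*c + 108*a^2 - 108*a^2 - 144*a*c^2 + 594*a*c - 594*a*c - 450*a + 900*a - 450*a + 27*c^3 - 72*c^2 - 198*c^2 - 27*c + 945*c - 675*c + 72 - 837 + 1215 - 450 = -108*a^2*c - 144*a*c^2 + 27*c^3 - 270*c^2 + 243*c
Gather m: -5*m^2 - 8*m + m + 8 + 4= -5*m^2 - 7*m + 12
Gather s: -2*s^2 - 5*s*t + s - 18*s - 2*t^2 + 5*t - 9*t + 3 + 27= -2*s^2 + s*(-5*t - 17) - 2*t^2 - 4*t + 30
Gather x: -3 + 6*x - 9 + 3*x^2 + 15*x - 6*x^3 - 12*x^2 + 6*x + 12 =-6*x^3 - 9*x^2 + 27*x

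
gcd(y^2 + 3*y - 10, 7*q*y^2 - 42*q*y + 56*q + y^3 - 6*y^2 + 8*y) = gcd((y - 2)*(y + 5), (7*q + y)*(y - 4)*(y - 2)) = y - 2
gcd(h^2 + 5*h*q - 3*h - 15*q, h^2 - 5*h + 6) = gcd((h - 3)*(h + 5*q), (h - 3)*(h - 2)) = h - 3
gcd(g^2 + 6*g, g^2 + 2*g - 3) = 1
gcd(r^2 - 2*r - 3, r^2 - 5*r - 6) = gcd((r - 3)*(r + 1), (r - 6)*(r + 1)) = r + 1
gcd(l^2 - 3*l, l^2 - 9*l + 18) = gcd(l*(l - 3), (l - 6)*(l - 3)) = l - 3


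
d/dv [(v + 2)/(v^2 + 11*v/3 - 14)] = 3*(3*v^2 + 11*v - (v + 2)*(6*v + 11) - 42)/(3*v^2 + 11*v - 42)^2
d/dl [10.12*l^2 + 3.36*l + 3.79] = 20.24*l + 3.36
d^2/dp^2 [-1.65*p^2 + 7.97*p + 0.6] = -3.30000000000000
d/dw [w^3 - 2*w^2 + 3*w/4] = 3*w^2 - 4*w + 3/4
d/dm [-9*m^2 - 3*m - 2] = -18*m - 3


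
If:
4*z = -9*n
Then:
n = -4*z/9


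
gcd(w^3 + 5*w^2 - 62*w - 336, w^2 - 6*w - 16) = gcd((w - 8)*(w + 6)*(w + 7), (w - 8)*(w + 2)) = w - 8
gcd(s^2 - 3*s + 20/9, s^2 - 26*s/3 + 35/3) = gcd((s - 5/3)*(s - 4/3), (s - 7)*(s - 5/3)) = s - 5/3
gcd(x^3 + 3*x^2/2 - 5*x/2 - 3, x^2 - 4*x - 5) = x + 1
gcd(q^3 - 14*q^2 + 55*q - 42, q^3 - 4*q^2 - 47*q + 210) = q - 6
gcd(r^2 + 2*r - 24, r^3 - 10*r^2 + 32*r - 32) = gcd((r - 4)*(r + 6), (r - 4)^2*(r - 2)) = r - 4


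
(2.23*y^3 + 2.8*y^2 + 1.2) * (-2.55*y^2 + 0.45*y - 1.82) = -5.6865*y^5 - 6.1365*y^4 - 2.7986*y^3 - 8.156*y^2 + 0.54*y - 2.184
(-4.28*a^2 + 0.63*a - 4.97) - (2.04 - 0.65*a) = -4.28*a^2 + 1.28*a - 7.01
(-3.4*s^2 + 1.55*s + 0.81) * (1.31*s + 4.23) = -4.454*s^3 - 12.3515*s^2 + 7.6176*s + 3.4263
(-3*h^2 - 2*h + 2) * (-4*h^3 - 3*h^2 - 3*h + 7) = 12*h^5 + 17*h^4 + 7*h^3 - 21*h^2 - 20*h + 14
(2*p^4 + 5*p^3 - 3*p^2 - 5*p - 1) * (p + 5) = 2*p^5 + 15*p^4 + 22*p^3 - 20*p^2 - 26*p - 5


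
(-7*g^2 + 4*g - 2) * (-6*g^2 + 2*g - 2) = 42*g^4 - 38*g^3 + 34*g^2 - 12*g + 4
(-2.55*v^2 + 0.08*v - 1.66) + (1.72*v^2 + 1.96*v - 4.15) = -0.83*v^2 + 2.04*v - 5.81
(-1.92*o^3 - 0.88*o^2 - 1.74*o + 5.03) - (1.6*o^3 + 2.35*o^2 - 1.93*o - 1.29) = -3.52*o^3 - 3.23*o^2 + 0.19*o + 6.32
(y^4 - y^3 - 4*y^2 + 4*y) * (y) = y^5 - y^4 - 4*y^3 + 4*y^2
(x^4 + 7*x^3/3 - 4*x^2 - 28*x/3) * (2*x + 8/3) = 2*x^5 + 22*x^4/3 - 16*x^3/9 - 88*x^2/3 - 224*x/9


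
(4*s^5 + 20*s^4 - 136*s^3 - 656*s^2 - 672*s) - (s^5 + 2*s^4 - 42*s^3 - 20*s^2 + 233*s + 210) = 3*s^5 + 18*s^4 - 94*s^3 - 636*s^2 - 905*s - 210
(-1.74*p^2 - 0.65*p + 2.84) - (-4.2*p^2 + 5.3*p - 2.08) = 2.46*p^2 - 5.95*p + 4.92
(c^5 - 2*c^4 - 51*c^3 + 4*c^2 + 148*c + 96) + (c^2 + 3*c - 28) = c^5 - 2*c^4 - 51*c^3 + 5*c^2 + 151*c + 68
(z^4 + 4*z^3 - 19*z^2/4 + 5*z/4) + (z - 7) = z^4 + 4*z^3 - 19*z^2/4 + 9*z/4 - 7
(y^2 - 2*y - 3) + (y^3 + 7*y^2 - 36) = y^3 + 8*y^2 - 2*y - 39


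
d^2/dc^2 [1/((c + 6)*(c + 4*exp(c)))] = 2*(-2*(c + 6)^2*(c + 4*exp(c))*exp(c) + (c + 6)^2*(4*exp(c) + 1)^2 + (c + 6)*(c + 4*exp(c))*(4*exp(c) + 1) + (c + 4*exp(c))^2)/((c + 6)^3*(c + 4*exp(c))^3)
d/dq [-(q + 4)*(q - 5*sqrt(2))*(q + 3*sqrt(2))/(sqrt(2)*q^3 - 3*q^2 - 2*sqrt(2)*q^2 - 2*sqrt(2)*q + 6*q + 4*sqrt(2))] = (-q^4 + 6*sqrt(2)*q^4 - 56*sqrt(2)*q^3 - 44*q^3 - 268*sqrt(2)*q^2 + 90*q^2 + 448*sqrt(2)*q + 752*q - 656 + 360*sqrt(2))/(2*q^6 - 6*sqrt(2)*q^5 - 8*q^5 + 9*q^4 + 24*sqrt(2)*q^4 - 12*sqrt(2)*q^3 - 4*q^3 - 48*sqrt(2)*q^2 + 12*q^2 - 32*q + 48*sqrt(2)*q + 32)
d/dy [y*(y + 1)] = 2*y + 1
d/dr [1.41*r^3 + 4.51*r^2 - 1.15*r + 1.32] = 4.23*r^2 + 9.02*r - 1.15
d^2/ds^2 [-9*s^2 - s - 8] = -18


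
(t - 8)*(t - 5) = t^2 - 13*t + 40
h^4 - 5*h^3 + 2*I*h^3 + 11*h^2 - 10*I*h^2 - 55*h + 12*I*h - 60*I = (h - 5)*(h - 3*I)*(h + I)*(h + 4*I)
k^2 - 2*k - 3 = (k - 3)*(k + 1)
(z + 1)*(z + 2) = z^2 + 3*z + 2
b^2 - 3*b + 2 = (b - 2)*(b - 1)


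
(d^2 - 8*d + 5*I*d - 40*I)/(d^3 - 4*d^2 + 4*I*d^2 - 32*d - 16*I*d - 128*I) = (d + 5*I)/(d^2 + 4*d*(1 + I) + 16*I)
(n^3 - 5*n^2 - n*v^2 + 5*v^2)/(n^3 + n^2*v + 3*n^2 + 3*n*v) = (n^2 - n*v - 5*n + 5*v)/(n*(n + 3))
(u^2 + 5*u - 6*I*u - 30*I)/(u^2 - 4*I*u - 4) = (u^2 + u*(5 - 6*I) - 30*I)/(u^2 - 4*I*u - 4)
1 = 1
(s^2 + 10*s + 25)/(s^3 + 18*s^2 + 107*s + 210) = (s + 5)/(s^2 + 13*s + 42)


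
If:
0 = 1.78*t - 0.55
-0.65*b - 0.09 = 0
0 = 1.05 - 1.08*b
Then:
No Solution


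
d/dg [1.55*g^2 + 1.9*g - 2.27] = 3.1*g + 1.9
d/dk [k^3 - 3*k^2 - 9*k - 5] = 3*k^2 - 6*k - 9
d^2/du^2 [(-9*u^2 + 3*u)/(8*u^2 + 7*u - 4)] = 24*(58*u^3 - 72*u^2 + 24*u - 5)/(512*u^6 + 1344*u^5 + 408*u^4 - 1001*u^3 - 204*u^2 + 336*u - 64)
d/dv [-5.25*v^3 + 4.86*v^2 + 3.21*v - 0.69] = -15.75*v^2 + 9.72*v + 3.21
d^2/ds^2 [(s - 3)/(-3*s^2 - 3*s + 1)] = 6*(-3*(s - 3)*(2*s + 1)^2 + (3*s - 2)*(3*s^2 + 3*s - 1))/(3*s^2 + 3*s - 1)^3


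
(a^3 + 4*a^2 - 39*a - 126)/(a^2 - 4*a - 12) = (a^2 + 10*a + 21)/(a + 2)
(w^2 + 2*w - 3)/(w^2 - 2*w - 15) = (w - 1)/(w - 5)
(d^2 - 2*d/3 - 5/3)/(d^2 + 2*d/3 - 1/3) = (3*d - 5)/(3*d - 1)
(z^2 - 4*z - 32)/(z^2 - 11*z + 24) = (z + 4)/(z - 3)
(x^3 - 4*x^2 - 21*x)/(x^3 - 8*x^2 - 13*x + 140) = x*(x + 3)/(x^2 - x - 20)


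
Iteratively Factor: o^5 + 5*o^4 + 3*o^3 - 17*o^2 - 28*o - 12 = (o + 1)*(o^4 + 4*o^3 - o^2 - 16*o - 12) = (o + 1)*(o + 2)*(o^3 + 2*o^2 - 5*o - 6) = (o + 1)^2*(o + 2)*(o^2 + o - 6) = (o + 1)^2*(o + 2)*(o + 3)*(o - 2)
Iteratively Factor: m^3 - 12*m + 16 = (m - 2)*(m^2 + 2*m - 8) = (m - 2)*(m + 4)*(m - 2)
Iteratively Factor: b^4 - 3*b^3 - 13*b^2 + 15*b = (b)*(b^3 - 3*b^2 - 13*b + 15) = b*(b - 1)*(b^2 - 2*b - 15) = b*(b - 1)*(b + 3)*(b - 5)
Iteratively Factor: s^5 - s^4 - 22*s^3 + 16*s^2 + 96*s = (s - 3)*(s^4 + 2*s^3 - 16*s^2 - 32*s) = (s - 3)*(s + 4)*(s^3 - 2*s^2 - 8*s) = s*(s - 3)*(s + 4)*(s^2 - 2*s - 8) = s*(s - 3)*(s + 2)*(s + 4)*(s - 4)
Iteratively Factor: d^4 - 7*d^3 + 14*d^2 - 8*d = (d)*(d^3 - 7*d^2 + 14*d - 8) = d*(d - 2)*(d^2 - 5*d + 4) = d*(d - 4)*(d - 2)*(d - 1)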